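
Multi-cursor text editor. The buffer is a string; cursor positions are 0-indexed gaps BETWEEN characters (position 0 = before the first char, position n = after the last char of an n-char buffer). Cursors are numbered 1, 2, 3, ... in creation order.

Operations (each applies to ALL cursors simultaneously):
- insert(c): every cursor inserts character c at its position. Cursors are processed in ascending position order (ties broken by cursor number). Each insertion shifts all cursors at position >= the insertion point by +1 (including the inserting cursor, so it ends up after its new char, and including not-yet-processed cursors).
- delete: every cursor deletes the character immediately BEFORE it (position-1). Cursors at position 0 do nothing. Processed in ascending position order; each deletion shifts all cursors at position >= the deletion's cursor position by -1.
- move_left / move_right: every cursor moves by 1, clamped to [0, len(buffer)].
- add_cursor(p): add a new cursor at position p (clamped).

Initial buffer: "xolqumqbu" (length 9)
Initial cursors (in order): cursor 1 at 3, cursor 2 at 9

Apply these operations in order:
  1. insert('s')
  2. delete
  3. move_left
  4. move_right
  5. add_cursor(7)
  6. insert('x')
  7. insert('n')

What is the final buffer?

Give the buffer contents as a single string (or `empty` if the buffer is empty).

Answer: xolxnqumqxnbuxn

Derivation:
After op 1 (insert('s')): buffer="xolsqumqbus" (len 11), cursors c1@4 c2@11, authorship ...1......2
After op 2 (delete): buffer="xolqumqbu" (len 9), cursors c1@3 c2@9, authorship .........
After op 3 (move_left): buffer="xolqumqbu" (len 9), cursors c1@2 c2@8, authorship .........
After op 4 (move_right): buffer="xolqumqbu" (len 9), cursors c1@3 c2@9, authorship .........
After op 5 (add_cursor(7)): buffer="xolqumqbu" (len 9), cursors c1@3 c3@7 c2@9, authorship .........
After op 6 (insert('x')): buffer="xolxqumqxbux" (len 12), cursors c1@4 c3@9 c2@12, authorship ...1....3..2
After op 7 (insert('n')): buffer="xolxnqumqxnbuxn" (len 15), cursors c1@5 c3@11 c2@15, authorship ...11....33..22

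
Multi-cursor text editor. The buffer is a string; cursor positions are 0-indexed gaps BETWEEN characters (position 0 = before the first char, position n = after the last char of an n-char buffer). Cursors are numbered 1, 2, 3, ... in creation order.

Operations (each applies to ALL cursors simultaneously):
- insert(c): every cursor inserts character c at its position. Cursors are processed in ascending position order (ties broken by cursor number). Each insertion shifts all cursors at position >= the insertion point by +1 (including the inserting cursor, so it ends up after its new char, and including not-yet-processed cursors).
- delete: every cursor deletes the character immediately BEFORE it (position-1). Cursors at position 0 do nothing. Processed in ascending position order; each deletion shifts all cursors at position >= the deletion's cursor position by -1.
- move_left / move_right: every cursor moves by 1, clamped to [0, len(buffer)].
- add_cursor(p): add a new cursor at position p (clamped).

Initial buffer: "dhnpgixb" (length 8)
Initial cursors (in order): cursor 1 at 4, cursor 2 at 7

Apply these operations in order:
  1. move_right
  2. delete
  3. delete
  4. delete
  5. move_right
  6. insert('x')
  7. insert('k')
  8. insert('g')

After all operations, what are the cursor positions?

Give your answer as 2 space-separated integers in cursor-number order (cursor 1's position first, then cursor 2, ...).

Answer: 8 8

Derivation:
After op 1 (move_right): buffer="dhnpgixb" (len 8), cursors c1@5 c2@8, authorship ........
After op 2 (delete): buffer="dhnpix" (len 6), cursors c1@4 c2@6, authorship ......
After op 3 (delete): buffer="dhni" (len 4), cursors c1@3 c2@4, authorship ....
After op 4 (delete): buffer="dh" (len 2), cursors c1@2 c2@2, authorship ..
After op 5 (move_right): buffer="dh" (len 2), cursors c1@2 c2@2, authorship ..
After op 6 (insert('x')): buffer="dhxx" (len 4), cursors c1@4 c2@4, authorship ..12
After op 7 (insert('k')): buffer="dhxxkk" (len 6), cursors c1@6 c2@6, authorship ..1212
After op 8 (insert('g')): buffer="dhxxkkgg" (len 8), cursors c1@8 c2@8, authorship ..121212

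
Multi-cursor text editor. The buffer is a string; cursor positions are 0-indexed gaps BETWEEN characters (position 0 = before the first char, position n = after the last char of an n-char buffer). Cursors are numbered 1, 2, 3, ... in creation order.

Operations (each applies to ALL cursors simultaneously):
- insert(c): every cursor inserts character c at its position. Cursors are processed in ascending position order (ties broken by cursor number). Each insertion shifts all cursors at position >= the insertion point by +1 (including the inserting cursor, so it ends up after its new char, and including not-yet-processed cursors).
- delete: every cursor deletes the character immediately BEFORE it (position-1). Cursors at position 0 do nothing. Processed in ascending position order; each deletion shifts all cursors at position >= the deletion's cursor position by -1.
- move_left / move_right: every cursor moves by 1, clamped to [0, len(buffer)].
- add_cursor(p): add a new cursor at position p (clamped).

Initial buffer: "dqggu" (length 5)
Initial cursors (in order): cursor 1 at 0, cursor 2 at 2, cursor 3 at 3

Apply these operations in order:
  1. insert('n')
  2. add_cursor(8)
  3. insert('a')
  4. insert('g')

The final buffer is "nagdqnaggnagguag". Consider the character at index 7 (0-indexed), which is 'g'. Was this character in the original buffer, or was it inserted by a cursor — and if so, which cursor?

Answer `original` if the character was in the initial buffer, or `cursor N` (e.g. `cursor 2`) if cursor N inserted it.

After op 1 (insert('n')): buffer="ndqngngu" (len 8), cursors c1@1 c2@4 c3@6, authorship 1..2.3..
After op 2 (add_cursor(8)): buffer="ndqngngu" (len 8), cursors c1@1 c2@4 c3@6 c4@8, authorship 1..2.3..
After op 3 (insert('a')): buffer="nadqnagnagua" (len 12), cursors c1@2 c2@6 c3@9 c4@12, authorship 11..22.33..4
After op 4 (insert('g')): buffer="nagdqnaggnagguag" (len 16), cursors c1@3 c2@8 c3@12 c4@16, authorship 111..222.333..44
Authorship (.=original, N=cursor N): 1 1 1 . . 2 2 2 . 3 3 3 . . 4 4
Index 7: author = 2

Answer: cursor 2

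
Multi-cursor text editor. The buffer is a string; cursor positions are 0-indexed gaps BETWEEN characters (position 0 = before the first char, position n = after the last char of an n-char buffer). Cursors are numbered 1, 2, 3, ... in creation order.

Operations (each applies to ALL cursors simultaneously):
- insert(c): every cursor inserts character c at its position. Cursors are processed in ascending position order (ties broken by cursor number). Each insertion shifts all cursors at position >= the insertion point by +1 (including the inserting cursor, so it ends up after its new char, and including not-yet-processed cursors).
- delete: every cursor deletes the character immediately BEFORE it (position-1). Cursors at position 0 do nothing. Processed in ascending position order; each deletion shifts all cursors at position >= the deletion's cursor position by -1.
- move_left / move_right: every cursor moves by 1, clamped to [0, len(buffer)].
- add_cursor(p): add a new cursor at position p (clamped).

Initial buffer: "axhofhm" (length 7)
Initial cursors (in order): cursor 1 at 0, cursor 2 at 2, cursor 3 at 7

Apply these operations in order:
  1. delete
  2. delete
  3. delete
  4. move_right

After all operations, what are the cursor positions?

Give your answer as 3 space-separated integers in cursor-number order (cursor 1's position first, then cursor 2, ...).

After op 1 (delete): buffer="ahofh" (len 5), cursors c1@0 c2@1 c3@5, authorship .....
After op 2 (delete): buffer="hof" (len 3), cursors c1@0 c2@0 c3@3, authorship ...
After op 3 (delete): buffer="ho" (len 2), cursors c1@0 c2@0 c3@2, authorship ..
After op 4 (move_right): buffer="ho" (len 2), cursors c1@1 c2@1 c3@2, authorship ..

Answer: 1 1 2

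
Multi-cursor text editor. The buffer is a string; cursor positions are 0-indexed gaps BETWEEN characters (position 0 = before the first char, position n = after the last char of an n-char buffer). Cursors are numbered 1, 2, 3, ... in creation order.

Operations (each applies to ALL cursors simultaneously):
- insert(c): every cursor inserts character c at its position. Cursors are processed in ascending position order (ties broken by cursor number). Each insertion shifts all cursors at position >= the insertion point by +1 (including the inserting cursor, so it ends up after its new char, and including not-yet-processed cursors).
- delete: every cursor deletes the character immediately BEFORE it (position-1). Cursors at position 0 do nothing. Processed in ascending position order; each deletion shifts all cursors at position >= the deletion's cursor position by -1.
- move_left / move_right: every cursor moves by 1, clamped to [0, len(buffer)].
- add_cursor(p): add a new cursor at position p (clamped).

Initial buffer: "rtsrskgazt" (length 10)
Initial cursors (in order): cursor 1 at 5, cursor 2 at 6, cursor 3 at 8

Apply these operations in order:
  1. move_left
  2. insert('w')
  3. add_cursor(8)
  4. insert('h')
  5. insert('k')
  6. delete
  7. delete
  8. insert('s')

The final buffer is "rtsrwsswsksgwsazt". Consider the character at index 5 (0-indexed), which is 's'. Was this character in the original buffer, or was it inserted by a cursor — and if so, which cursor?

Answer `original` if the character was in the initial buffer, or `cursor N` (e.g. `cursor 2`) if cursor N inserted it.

After op 1 (move_left): buffer="rtsrskgazt" (len 10), cursors c1@4 c2@5 c3@7, authorship ..........
After op 2 (insert('w')): buffer="rtsrwswkgwazt" (len 13), cursors c1@5 c2@7 c3@10, authorship ....1.2..3...
After op 3 (add_cursor(8)): buffer="rtsrwswkgwazt" (len 13), cursors c1@5 c2@7 c4@8 c3@10, authorship ....1.2..3...
After op 4 (insert('h')): buffer="rtsrwhswhkhgwhazt" (len 17), cursors c1@6 c2@9 c4@11 c3@14, authorship ....11.22.4.33...
After op 5 (insert('k')): buffer="rtsrwhkswhkkhkgwhkazt" (len 21), cursors c1@7 c2@11 c4@14 c3@18, authorship ....111.222.44.333...
After op 6 (delete): buffer="rtsrwhswhkhgwhazt" (len 17), cursors c1@6 c2@9 c4@11 c3@14, authorship ....11.22.4.33...
After op 7 (delete): buffer="rtsrwswkgwazt" (len 13), cursors c1@5 c2@7 c4@8 c3@10, authorship ....1.2..3...
After op 8 (insert('s')): buffer="rtsrwsswsksgwsazt" (len 17), cursors c1@6 c2@9 c4@11 c3@14, authorship ....11.22.4.33...
Authorship (.=original, N=cursor N): . . . . 1 1 . 2 2 . 4 . 3 3 . . .
Index 5: author = 1

Answer: cursor 1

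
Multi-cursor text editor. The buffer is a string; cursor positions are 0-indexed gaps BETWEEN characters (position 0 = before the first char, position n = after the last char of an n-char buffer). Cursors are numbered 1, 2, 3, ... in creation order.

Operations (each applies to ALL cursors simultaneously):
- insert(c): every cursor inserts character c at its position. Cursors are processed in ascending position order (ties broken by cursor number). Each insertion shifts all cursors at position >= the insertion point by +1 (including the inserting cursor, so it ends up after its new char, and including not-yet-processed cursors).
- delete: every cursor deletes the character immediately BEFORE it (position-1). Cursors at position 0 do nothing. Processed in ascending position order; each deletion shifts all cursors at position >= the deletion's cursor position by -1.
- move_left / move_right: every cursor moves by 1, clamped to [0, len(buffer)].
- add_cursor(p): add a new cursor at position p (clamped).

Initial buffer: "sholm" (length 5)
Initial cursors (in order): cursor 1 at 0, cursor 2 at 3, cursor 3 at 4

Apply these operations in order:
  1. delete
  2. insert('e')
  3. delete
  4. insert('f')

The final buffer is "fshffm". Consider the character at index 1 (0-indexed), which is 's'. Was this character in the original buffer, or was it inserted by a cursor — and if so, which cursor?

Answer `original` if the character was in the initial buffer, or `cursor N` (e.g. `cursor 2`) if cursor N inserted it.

Answer: original

Derivation:
After op 1 (delete): buffer="shm" (len 3), cursors c1@0 c2@2 c3@2, authorship ...
After op 2 (insert('e')): buffer="esheem" (len 6), cursors c1@1 c2@5 c3@5, authorship 1..23.
After op 3 (delete): buffer="shm" (len 3), cursors c1@0 c2@2 c3@2, authorship ...
After op 4 (insert('f')): buffer="fshffm" (len 6), cursors c1@1 c2@5 c3@5, authorship 1..23.
Authorship (.=original, N=cursor N): 1 . . 2 3 .
Index 1: author = original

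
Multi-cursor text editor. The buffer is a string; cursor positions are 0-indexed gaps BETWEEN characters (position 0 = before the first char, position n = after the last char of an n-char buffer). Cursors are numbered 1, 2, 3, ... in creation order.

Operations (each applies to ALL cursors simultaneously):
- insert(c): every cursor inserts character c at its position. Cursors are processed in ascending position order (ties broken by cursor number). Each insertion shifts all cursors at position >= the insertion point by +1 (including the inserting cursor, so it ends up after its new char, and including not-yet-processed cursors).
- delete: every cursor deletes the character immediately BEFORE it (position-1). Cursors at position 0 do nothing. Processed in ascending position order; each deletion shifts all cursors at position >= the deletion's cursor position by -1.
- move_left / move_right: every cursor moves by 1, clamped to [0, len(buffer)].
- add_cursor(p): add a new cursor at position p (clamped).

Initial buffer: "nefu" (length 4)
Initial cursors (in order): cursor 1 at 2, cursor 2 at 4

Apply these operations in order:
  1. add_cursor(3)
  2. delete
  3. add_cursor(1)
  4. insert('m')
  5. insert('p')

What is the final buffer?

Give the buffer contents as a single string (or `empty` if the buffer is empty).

After op 1 (add_cursor(3)): buffer="nefu" (len 4), cursors c1@2 c3@3 c2@4, authorship ....
After op 2 (delete): buffer="n" (len 1), cursors c1@1 c2@1 c3@1, authorship .
After op 3 (add_cursor(1)): buffer="n" (len 1), cursors c1@1 c2@1 c3@1 c4@1, authorship .
After op 4 (insert('m')): buffer="nmmmm" (len 5), cursors c1@5 c2@5 c3@5 c4@5, authorship .1234
After op 5 (insert('p')): buffer="nmmmmpppp" (len 9), cursors c1@9 c2@9 c3@9 c4@9, authorship .12341234

Answer: nmmmmpppp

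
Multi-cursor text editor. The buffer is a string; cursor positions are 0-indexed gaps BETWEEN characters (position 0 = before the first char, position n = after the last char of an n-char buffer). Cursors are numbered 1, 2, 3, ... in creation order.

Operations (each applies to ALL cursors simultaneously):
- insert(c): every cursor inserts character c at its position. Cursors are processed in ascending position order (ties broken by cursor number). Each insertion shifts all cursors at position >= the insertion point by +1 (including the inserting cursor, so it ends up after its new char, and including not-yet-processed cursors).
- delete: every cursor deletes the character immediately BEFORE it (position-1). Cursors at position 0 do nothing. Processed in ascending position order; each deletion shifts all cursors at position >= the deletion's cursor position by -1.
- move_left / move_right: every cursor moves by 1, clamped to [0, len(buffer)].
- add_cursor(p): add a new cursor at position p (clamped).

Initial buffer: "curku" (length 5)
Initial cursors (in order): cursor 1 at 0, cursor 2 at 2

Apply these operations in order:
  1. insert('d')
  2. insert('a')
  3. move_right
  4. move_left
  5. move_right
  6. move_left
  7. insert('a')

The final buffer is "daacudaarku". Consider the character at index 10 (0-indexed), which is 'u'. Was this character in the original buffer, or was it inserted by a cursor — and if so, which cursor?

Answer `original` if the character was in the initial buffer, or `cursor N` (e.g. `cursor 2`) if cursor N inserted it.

After op 1 (insert('d')): buffer="dcudrku" (len 7), cursors c1@1 c2@4, authorship 1..2...
After op 2 (insert('a')): buffer="dacudarku" (len 9), cursors c1@2 c2@6, authorship 11..22...
After op 3 (move_right): buffer="dacudarku" (len 9), cursors c1@3 c2@7, authorship 11..22...
After op 4 (move_left): buffer="dacudarku" (len 9), cursors c1@2 c2@6, authorship 11..22...
After op 5 (move_right): buffer="dacudarku" (len 9), cursors c1@3 c2@7, authorship 11..22...
After op 6 (move_left): buffer="dacudarku" (len 9), cursors c1@2 c2@6, authorship 11..22...
After op 7 (insert('a')): buffer="daacudaarku" (len 11), cursors c1@3 c2@8, authorship 111..222...
Authorship (.=original, N=cursor N): 1 1 1 . . 2 2 2 . . .
Index 10: author = original

Answer: original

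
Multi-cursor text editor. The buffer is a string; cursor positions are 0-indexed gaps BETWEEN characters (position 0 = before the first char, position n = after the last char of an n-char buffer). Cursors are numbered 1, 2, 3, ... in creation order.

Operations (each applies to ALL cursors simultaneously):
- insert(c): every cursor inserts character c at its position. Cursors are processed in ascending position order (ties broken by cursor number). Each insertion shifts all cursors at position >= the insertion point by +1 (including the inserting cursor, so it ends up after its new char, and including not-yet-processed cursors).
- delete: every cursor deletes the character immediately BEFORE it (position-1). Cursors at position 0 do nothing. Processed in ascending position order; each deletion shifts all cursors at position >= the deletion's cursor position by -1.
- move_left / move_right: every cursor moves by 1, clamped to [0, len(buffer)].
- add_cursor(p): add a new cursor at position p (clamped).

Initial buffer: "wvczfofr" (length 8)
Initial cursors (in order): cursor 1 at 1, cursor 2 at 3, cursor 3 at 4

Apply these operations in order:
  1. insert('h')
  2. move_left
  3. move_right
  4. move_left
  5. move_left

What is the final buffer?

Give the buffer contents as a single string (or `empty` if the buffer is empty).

After op 1 (insert('h')): buffer="whvchzhfofr" (len 11), cursors c1@2 c2@5 c3@7, authorship .1..2.3....
After op 2 (move_left): buffer="whvchzhfofr" (len 11), cursors c1@1 c2@4 c3@6, authorship .1..2.3....
After op 3 (move_right): buffer="whvchzhfofr" (len 11), cursors c1@2 c2@5 c3@7, authorship .1..2.3....
After op 4 (move_left): buffer="whvchzhfofr" (len 11), cursors c1@1 c2@4 c3@6, authorship .1..2.3....
After op 5 (move_left): buffer="whvchzhfofr" (len 11), cursors c1@0 c2@3 c3@5, authorship .1..2.3....

Answer: whvchzhfofr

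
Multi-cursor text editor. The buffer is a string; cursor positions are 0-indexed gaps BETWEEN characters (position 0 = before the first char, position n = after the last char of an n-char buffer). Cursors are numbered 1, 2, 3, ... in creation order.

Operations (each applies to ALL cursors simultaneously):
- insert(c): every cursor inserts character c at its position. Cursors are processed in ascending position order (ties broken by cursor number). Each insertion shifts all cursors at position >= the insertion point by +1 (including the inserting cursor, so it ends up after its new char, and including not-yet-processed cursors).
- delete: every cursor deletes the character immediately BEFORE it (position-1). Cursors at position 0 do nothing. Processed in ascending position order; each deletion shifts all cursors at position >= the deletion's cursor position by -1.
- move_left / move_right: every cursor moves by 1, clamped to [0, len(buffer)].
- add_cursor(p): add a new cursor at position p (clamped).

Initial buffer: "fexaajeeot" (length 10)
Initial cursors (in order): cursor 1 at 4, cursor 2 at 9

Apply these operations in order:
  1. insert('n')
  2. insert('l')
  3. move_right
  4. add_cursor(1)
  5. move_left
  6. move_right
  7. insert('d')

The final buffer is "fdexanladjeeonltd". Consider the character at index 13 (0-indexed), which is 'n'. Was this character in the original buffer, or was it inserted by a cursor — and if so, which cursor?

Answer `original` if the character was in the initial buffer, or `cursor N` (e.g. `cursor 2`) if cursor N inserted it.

Answer: cursor 2

Derivation:
After op 1 (insert('n')): buffer="fexanajeeont" (len 12), cursors c1@5 c2@11, authorship ....1.....2.
After op 2 (insert('l')): buffer="fexanlajeeonlt" (len 14), cursors c1@6 c2@13, authorship ....11.....22.
After op 3 (move_right): buffer="fexanlajeeonlt" (len 14), cursors c1@7 c2@14, authorship ....11.....22.
After op 4 (add_cursor(1)): buffer="fexanlajeeonlt" (len 14), cursors c3@1 c1@7 c2@14, authorship ....11.....22.
After op 5 (move_left): buffer="fexanlajeeonlt" (len 14), cursors c3@0 c1@6 c2@13, authorship ....11.....22.
After op 6 (move_right): buffer="fexanlajeeonlt" (len 14), cursors c3@1 c1@7 c2@14, authorship ....11.....22.
After op 7 (insert('d')): buffer="fdexanladjeeonltd" (len 17), cursors c3@2 c1@9 c2@17, authorship .3...11.1....22.2
Authorship (.=original, N=cursor N): . 3 . . . 1 1 . 1 . . . . 2 2 . 2
Index 13: author = 2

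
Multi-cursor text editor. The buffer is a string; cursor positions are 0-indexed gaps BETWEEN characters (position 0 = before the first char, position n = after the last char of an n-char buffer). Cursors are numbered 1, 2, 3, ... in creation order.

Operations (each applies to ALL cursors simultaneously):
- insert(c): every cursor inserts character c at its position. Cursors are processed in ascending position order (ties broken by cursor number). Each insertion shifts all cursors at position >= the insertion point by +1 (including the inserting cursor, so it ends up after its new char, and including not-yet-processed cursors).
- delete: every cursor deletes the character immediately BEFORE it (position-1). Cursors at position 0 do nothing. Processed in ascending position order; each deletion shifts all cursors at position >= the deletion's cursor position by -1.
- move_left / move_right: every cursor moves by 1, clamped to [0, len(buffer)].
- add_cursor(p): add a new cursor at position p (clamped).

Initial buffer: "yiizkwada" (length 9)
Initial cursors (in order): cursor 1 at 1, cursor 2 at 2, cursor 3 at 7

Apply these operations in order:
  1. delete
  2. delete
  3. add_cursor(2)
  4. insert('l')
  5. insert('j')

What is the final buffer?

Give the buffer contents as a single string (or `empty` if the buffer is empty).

After op 1 (delete): buffer="izkwda" (len 6), cursors c1@0 c2@0 c3@4, authorship ......
After op 2 (delete): buffer="izkda" (len 5), cursors c1@0 c2@0 c3@3, authorship .....
After op 3 (add_cursor(2)): buffer="izkda" (len 5), cursors c1@0 c2@0 c4@2 c3@3, authorship .....
After op 4 (insert('l')): buffer="llizlklda" (len 9), cursors c1@2 c2@2 c4@5 c3@7, authorship 12..4.3..
After op 5 (insert('j')): buffer="lljjizljkljda" (len 13), cursors c1@4 c2@4 c4@8 c3@11, authorship 1212..44.33..

Answer: lljjizljkljda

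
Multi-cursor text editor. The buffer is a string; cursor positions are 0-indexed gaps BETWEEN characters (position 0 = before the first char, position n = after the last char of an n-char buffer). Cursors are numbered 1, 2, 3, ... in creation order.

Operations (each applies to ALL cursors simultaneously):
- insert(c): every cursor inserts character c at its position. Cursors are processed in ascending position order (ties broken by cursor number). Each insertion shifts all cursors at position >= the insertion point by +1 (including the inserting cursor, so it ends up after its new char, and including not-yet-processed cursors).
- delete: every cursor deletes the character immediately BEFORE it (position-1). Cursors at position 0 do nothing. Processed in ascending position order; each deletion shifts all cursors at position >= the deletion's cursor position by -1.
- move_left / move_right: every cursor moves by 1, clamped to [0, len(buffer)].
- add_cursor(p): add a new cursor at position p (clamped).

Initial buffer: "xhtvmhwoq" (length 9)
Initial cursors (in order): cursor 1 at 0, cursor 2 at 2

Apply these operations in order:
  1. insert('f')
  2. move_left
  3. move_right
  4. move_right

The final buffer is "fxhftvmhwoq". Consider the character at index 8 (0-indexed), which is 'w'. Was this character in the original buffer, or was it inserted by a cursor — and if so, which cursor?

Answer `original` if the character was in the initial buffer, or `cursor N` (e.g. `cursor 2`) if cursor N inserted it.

After op 1 (insert('f')): buffer="fxhftvmhwoq" (len 11), cursors c1@1 c2@4, authorship 1..2.......
After op 2 (move_left): buffer="fxhftvmhwoq" (len 11), cursors c1@0 c2@3, authorship 1..2.......
After op 3 (move_right): buffer="fxhftvmhwoq" (len 11), cursors c1@1 c2@4, authorship 1..2.......
After op 4 (move_right): buffer="fxhftvmhwoq" (len 11), cursors c1@2 c2@5, authorship 1..2.......
Authorship (.=original, N=cursor N): 1 . . 2 . . . . . . .
Index 8: author = original

Answer: original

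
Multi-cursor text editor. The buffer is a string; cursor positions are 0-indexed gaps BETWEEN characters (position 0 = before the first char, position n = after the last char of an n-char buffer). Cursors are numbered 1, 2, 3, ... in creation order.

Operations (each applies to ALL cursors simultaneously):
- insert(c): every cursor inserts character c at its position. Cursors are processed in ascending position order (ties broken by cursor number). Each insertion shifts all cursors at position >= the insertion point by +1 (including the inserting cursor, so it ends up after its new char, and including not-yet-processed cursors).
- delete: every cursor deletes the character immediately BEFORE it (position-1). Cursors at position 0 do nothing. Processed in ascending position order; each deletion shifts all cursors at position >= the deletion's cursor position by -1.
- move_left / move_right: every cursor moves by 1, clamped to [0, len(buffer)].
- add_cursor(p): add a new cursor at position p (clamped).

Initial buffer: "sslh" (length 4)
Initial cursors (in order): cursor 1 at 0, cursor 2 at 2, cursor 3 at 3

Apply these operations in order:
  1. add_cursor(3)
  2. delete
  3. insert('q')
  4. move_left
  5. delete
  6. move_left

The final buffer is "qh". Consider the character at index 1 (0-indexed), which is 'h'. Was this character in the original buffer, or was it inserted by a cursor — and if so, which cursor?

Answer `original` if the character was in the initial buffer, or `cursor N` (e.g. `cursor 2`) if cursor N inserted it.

Answer: original

Derivation:
After op 1 (add_cursor(3)): buffer="sslh" (len 4), cursors c1@0 c2@2 c3@3 c4@3, authorship ....
After op 2 (delete): buffer="h" (len 1), cursors c1@0 c2@0 c3@0 c4@0, authorship .
After op 3 (insert('q')): buffer="qqqqh" (len 5), cursors c1@4 c2@4 c3@4 c4@4, authorship 1234.
After op 4 (move_left): buffer="qqqqh" (len 5), cursors c1@3 c2@3 c3@3 c4@3, authorship 1234.
After op 5 (delete): buffer="qh" (len 2), cursors c1@0 c2@0 c3@0 c4@0, authorship 4.
After op 6 (move_left): buffer="qh" (len 2), cursors c1@0 c2@0 c3@0 c4@0, authorship 4.
Authorship (.=original, N=cursor N): 4 .
Index 1: author = original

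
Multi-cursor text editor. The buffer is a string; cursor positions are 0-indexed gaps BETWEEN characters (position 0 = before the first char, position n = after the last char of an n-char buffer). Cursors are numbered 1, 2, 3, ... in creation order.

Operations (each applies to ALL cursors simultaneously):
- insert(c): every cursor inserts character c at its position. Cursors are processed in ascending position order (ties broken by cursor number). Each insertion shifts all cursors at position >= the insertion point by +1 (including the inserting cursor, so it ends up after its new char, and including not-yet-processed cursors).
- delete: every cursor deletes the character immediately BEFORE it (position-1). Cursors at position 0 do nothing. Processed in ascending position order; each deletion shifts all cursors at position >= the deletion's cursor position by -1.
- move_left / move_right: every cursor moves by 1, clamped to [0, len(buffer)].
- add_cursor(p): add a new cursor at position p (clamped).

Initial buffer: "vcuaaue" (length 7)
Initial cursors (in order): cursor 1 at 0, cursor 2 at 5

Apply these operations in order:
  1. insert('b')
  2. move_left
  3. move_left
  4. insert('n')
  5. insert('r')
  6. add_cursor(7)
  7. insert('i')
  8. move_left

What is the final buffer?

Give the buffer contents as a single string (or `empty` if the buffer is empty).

Answer: nribvcuainriabue

Derivation:
After op 1 (insert('b')): buffer="bvcuaabue" (len 9), cursors c1@1 c2@7, authorship 1.....2..
After op 2 (move_left): buffer="bvcuaabue" (len 9), cursors c1@0 c2@6, authorship 1.....2..
After op 3 (move_left): buffer="bvcuaabue" (len 9), cursors c1@0 c2@5, authorship 1.....2..
After op 4 (insert('n')): buffer="nbvcuanabue" (len 11), cursors c1@1 c2@7, authorship 11....2.2..
After op 5 (insert('r')): buffer="nrbvcuanrabue" (len 13), cursors c1@2 c2@9, authorship 111....22.2..
After op 6 (add_cursor(7)): buffer="nrbvcuanrabue" (len 13), cursors c1@2 c3@7 c2@9, authorship 111....22.2..
After op 7 (insert('i')): buffer="nribvcuainriabue" (len 16), cursors c1@3 c3@9 c2@12, authorship 1111....3222.2..
After op 8 (move_left): buffer="nribvcuainriabue" (len 16), cursors c1@2 c3@8 c2@11, authorship 1111....3222.2..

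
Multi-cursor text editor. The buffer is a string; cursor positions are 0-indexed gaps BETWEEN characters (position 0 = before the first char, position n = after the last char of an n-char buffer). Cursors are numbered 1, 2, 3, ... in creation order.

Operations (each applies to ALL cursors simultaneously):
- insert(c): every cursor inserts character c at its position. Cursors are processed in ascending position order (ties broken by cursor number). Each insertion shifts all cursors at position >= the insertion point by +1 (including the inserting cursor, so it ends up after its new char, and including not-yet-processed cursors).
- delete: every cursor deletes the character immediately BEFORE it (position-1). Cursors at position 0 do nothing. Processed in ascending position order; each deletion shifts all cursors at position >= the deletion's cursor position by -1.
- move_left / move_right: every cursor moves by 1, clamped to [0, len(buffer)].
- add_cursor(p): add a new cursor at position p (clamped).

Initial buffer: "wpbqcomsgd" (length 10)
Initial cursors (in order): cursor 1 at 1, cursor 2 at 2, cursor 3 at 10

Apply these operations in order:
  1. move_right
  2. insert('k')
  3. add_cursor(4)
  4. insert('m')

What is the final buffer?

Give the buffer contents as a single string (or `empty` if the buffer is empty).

Answer: wpkmbmkmqcomsgdkm

Derivation:
After op 1 (move_right): buffer="wpbqcomsgd" (len 10), cursors c1@2 c2@3 c3@10, authorship ..........
After op 2 (insert('k')): buffer="wpkbkqcomsgdk" (len 13), cursors c1@3 c2@5 c3@13, authorship ..1.2.......3
After op 3 (add_cursor(4)): buffer="wpkbkqcomsgdk" (len 13), cursors c1@3 c4@4 c2@5 c3@13, authorship ..1.2.......3
After op 4 (insert('m')): buffer="wpkmbmkmqcomsgdkm" (len 17), cursors c1@4 c4@6 c2@8 c3@17, authorship ..11.422.......33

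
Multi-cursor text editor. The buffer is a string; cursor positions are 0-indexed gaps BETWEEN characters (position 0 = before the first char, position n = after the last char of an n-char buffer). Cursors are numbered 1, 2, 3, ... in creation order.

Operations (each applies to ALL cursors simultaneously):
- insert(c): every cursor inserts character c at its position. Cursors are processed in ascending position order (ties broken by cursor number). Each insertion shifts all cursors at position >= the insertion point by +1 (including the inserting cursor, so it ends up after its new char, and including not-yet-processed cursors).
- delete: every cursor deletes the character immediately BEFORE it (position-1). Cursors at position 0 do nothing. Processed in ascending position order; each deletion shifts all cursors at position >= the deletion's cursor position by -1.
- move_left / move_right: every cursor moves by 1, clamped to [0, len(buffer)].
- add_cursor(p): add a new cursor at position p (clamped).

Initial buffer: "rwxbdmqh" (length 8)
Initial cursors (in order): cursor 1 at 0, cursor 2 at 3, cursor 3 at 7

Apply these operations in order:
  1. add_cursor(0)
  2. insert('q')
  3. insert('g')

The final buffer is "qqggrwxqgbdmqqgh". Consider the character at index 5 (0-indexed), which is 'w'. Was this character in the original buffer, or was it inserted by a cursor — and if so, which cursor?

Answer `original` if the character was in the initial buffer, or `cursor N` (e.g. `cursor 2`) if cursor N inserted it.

After op 1 (add_cursor(0)): buffer="rwxbdmqh" (len 8), cursors c1@0 c4@0 c2@3 c3@7, authorship ........
After op 2 (insert('q')): buffer="qqrwxqbdmqqh" (len 12), cursors c1@2 c4@2 c2@6 c3@11, authorship 14...2....3.
After op 3 (insert('g')): buffer="qqggrwxqgbdmqqgh" (len 16), cursors c1@4 c4@4 c2@9 c3@15, authorship 1414...22....33.
Authorship (.=original, N=cursor N): 1 4 1 4 . . . 2 2 . . . . 3 3 .
Index 5: author = original

Answer: original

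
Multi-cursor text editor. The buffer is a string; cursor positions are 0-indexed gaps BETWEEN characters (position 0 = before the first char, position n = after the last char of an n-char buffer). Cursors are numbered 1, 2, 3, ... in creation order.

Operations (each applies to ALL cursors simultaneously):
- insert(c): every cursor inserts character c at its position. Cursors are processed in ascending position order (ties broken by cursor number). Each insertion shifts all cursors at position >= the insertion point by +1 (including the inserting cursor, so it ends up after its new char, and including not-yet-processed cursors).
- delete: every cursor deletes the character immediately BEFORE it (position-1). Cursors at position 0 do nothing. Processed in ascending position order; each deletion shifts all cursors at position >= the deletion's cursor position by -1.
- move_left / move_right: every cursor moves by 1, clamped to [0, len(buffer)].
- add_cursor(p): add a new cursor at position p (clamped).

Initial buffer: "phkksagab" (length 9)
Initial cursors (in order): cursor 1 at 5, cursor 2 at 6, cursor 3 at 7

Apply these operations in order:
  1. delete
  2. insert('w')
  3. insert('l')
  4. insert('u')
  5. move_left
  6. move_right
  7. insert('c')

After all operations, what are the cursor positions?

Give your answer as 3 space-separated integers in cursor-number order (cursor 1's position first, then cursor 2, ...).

After op 1 (delete): buffer="phkkab" (len 6), cursors c1@4 c2@4 c3@4, authorship ......
After op 2 (insert('w')): buffer="phkkwwwab" (len 9), cursors c1@7 c2@7 c3@7, authorship ....123..
After op 3 (insert('l')): buffer="phkkwwwlllab" (len 12), cursors c1@10 c2@10 c3@10, authorship ....123123..
After op 4 (insert('u')): buffer="phkkwwwllluuuab" (len 15), cursors c1@13 c2@13 c3@13, authorship ....123123123..
After op 5 (move_left): buffer="phkkwwwllluuuab" (len 15), cursors c1@12 c2@12 c3@12, authorship ....123123123..
After op 6 (move_right): buffer="phkkwwwllluuuab" (len 15), cursors c1@13 c2@13 c3@13, authorship ....123123123..
After op 7 (insert('c')): buffer="phkkwwwllluuucccab" (len 18), cursors c1@16 c2@16 c3@16, authorship ....123123123123..

Answer: 16 16 16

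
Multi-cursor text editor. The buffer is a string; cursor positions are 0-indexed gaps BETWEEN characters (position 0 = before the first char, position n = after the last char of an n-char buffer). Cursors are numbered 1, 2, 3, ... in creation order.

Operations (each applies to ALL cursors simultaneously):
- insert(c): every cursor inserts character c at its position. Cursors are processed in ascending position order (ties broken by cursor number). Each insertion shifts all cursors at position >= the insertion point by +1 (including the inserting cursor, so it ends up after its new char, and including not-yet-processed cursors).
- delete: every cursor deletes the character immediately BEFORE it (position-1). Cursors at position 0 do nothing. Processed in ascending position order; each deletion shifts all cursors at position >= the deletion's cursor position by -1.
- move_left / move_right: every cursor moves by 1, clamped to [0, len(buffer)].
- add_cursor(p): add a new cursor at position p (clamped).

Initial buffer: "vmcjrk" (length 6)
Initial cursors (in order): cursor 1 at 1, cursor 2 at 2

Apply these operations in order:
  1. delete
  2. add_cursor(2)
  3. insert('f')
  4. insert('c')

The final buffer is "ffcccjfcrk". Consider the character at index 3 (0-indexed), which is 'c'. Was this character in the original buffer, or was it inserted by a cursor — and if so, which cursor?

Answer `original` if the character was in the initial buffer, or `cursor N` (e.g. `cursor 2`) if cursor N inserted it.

Answer: cursor 2

Derivation:
After op 1 (delete): buffer="cjrk" (len 4), cursors c1@0 c2@0, authorship ....
After op 2 (add_cursor(2)): buffer="cjrk" (len 4), cursors c1@0 c2@0 c3@2, authorship ....
After op 3 (insert('f')): buffer="ffcjfrk" (len 7), cursors c1@2 c2@2 c3@5, authorship 12..3..
After op 4 (insert('c')): buffer="ffcccjfcrk" (len 10), cursors c1@4 c2@4 c3@8, authorship 1212..33..
Authorship (.=original, N=cursor N): 1 2 1 2 . . 3 3 . .
Index 3: author = 2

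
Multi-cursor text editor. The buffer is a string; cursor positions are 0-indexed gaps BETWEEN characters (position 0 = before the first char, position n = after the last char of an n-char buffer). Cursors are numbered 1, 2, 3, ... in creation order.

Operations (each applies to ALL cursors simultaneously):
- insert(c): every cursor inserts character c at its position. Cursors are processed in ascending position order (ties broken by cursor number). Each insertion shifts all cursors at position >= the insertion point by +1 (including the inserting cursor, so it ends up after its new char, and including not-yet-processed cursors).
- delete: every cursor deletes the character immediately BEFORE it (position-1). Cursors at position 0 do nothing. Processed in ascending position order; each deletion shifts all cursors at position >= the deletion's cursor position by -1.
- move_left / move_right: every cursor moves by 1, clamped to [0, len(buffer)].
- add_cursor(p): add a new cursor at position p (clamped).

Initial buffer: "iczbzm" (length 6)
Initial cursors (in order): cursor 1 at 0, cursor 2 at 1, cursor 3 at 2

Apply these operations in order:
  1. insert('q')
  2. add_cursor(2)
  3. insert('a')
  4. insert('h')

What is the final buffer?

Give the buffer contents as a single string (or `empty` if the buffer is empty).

After op 1 (insert('q')): buffer="qiqcqzbzm" (len 9), cursors c1@1 c2@3 c3@5, authorship 1.2.3....
After op 2 (add_cursor(2)): buffer="qiqcqzbzm" (len 9), cursors c1@1 c4@2 c2@3 c3@5, authorship 1.2.3....
After op 3 (insert('a')): buffer="qaiaqacqazbzm" (len 13), cursors c1@2 c4@4 c2@6 c3@9, authorship 11.422.33....
After op 4 (insert('h')): buffer="qahiahqahcqahzbzm" (len 17), cursors c1@3 c4@6 c2@9 c3@13, authorship 111.44222.333....

Answer: qahiahqahcqahzbzm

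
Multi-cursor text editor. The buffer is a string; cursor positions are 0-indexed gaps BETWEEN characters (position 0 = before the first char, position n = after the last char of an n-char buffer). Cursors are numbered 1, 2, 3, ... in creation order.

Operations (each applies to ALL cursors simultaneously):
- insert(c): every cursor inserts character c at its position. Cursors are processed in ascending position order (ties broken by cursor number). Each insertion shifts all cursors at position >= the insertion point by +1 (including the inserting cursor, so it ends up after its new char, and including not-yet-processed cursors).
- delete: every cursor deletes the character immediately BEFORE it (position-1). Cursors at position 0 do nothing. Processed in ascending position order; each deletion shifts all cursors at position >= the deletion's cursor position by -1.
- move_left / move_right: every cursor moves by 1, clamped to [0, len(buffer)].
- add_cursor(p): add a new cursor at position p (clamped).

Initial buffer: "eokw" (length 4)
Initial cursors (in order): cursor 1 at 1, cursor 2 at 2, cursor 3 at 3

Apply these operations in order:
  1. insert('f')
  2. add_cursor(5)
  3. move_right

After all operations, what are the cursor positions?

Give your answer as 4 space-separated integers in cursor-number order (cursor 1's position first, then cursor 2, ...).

After op 1 (insert('f')): buffer="efofkfw" (len 7), cursors c1@2 c2@4 c3@6, authorship .1.2.3.
After op 2 (add_cursor(5)): buffer="efofkfw" (len 7), cursors c1@2 c2@4 c4@5 c3@6, authorship .1.2.3.
After op 3 (move_right): buffer="efofkfw" (len 7), cursors c1@3 c2@5 c4@6 c3@7, authorship .1.2.3.

Answer: 3 5 7 6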